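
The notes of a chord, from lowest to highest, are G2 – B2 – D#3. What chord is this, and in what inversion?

The pitch classes G, B, D# arrange in thirds as G–B–D#: a G augmented triad.
With the root (G) in the bass, the chord is in root position (figured bass 5/3).

G augmented, root position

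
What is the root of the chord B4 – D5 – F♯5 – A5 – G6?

Reordering B, D, F#, A, G into stacked thirds gives G–B–D–F#–A; the bottom of that stack, G, is the root.

G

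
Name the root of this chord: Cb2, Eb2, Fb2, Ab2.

Fb

Cb, Eb, Fb, Ab are the tones of an Fb major seventh chord (Fb–Ab–Cb–Eb), making Fb the root.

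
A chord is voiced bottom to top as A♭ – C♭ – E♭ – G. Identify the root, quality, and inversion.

Reducing to letter names: Ab, Cb, Eb, G. These stack in thirds as Ab–Cb–Eb–G — an Ab minor-major seventh chord.
The lowest note is Ab, the root of the chord, so this is root position (figured bass 7).

Ab minor-major seventh, root position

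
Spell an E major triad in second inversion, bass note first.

B, E, G#

Spelling E major: E–G#–B. In second inversion the fifth is bass, giving B, E, G# from the bottom.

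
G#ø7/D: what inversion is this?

second inversion

G#ø7/D means G# half-diminished seventh with D in the bass. D is the fifth of G# half-diminished seventh (G#–B–D–F#), so this is second inversion.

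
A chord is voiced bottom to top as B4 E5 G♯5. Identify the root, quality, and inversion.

The pitch classes B, E, G# arrange in thirds as E–G#–B: an E major triad.
B is the fifth of E major; fifth in the bass means second inversion (figured bass 6/4).

E major, second inversion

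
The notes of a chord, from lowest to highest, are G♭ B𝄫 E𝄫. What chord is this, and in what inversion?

Ebb major, first inversion

The distinct note names are Gb, Bbb, Ebb. Stacked in thirds they read Ebb–Gb–Bbb, which is a major triad on Ebb.
With the third (Gb) in the bass, the chord is in first inversion (figured bass 6).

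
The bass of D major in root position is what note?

D

D major is D–F#–A. Root position places the root in the bass: D.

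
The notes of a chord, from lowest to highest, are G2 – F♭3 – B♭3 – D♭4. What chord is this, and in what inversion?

G diminished seventh, root position

The distinct note names are G, Fb, Bb, Db. Stacked in thirds they read G–Bb–Db–Fb, which is a diminished seventh chord on G.
G is the root of G diminished seventh; root in the bass means root position (figured bass 7).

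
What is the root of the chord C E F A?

F

The distinct letter names are C, E, F, A. Arranged as a stack of thirds they read F–A–C–E, so F is the root (an F major seventh chord).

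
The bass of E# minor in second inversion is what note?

The fifth of E# minor (E#–G#–B#) is B#; that is the bass in second inversion.

B#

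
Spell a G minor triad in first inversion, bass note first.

Bb, D, G

The chord tones are G–Bb–D. With the third (Bb) lowest for first inversion: Bb, D, G.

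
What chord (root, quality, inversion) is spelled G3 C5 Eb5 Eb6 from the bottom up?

The pitch classes G, C, Eb arrange in thirds as C–Eb–G: a C minor triad.
The lowest note is G, the fifth of the chord, so this is second inversion (figured bass 6/4).

C minor, second inversion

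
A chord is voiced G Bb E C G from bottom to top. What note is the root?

G, Bb, E, C are the tones of a C dominant seventh chord (C–E–G–Bb), making C the root.

C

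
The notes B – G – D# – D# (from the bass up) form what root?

Reordering B, G, D# into stacked thirds gives G–B–D#; the bottom of that stack, G, is the root.

G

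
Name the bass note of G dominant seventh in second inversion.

D

The fifth of G dominant seventh (G–B–D–F) is D; that is the bass in second inversion.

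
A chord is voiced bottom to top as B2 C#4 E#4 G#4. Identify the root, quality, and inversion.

C# dominant seventh, third inversion

The pitch classes B, C#, E#, G# arrange in thirds as C#–E#–G#–B: a C# dominant seventh chord.
The lowest note is B, the seventh of the chord, so this is third inversion (figured bass 4/2).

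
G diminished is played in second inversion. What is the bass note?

Db

G diminished is G–Bb–Db. Second inversion places the fifth in the bass: Db.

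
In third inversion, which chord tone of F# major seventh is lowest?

In third inversion the seventh is lowest. For F# major seventh (F#–A#–C#–E#) that is E#.

E#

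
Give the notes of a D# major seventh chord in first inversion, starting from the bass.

F##, A#, C##, D#

D# major seventh is D#–F##–A#–C##. First inversion puts the third (F##) in the bass, with the remaining tones above: F##, A#, C##, D#.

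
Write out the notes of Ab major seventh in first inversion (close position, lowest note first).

C, Eb, G, Ab

The chord tones are Ab–C–Eb–G. With the third (C) lowest for first inversion: C, Eb, G, Ab.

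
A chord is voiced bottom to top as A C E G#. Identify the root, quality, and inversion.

A minor-major seventh, root position

The pitch classes A, C, E, G# arrange in thirds as A–C–E–G#: an A minor-major seventh chord.
The lowest note is A, the root of the chord, so this is root position (figured bass 7).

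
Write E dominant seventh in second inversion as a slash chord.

E7/B

Second inversion of E dominant seventh has the fifth (B) in the bass. As a slash chord: E7/B.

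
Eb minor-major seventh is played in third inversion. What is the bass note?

D

The seventh of Eb minor-major seventh (Eb–Gb–Bb–D) is D; that is the bass in third inversion.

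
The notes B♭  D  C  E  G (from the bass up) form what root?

C

Bb, D, C, E, G are the tones of a C dominant ninth chord (C–E–G–Bb–D), making C the root.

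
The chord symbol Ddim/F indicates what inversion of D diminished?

Ddim/F means D diminished with F in the bass. F is the third of D diminished (D–F–Ab), so this is first inversion.

first inversion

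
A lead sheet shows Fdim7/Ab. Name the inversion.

Fdim7/Ab means F diminished seventh with Ab in the bass. Ab is the third of F diminished seventh (F–Ab–Cb–Ebb), so this is first inversion.

first inversion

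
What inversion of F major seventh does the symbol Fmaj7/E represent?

third inversion

Fmaj7/E means F major seventh with E in the bass. E is the seventh of F major seventh (F–A–C–E), so this is third inversion.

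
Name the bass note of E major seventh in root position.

In root position the root is lowest. For E major seventh (E–G#–B–D#) that is E.

E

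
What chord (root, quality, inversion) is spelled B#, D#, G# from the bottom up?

The pitch classes B#, D#, G# arrange in thirds as G#–B#–D#: a G# major triad.
The lowest note is B#, the third of the chord, so this is first inversion (figured bass 6).

G# major, first inversion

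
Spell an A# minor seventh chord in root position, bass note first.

A#, C#, E#, G#

The chord tones are A#–C#–E#–G#. With the root (A#) lowest for root position: A#, C#, E#, G#.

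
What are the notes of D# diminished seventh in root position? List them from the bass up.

D#, F#, A, C

The chord tones are D#–F#–A–C. With the root (D#) lowest for root position: D#, F#, A, C.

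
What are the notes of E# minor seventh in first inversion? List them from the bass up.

The chord tones are E#–G#–B#–D#. With the third (G#) lowest for first inversion: G#, B#, D#, E#.

G#, B#, D#, E#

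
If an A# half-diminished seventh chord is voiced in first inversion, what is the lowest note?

C#

The third of A# half-diminished seventh (A#–C#–E–G#) is C#; that is the bass in first inversion.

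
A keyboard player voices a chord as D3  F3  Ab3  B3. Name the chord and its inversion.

Reducing to letter names: D, F, Ab, B. These stack in thirds as B–D–F–Ab — a B diminished seventh chord.
With the third (D) in the bass, the chord is in first inversion (figured bass 6/5).

B diminished seventh, first inversion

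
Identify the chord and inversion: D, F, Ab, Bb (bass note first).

Bb dominant seventh, first inversion

The distinct note names are D, F, Ab, Bb. Stacked in thirds they read Bb–D–F–Ab, which is a dominant seventh chord on Bb.
With the third (D) in the bass, the chord is in first inversion (figured bass 6/5).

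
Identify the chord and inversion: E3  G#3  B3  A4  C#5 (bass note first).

The pitch classes E, G#, B, A, C# arrange in thirds as A–C#–E–G#–B: an A major ninth chord.
The lowest note is E, the fifth of the chord, so this is second inversion.

A major ninth, second inversion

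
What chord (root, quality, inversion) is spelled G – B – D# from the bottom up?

G augmented, root position

Reducing to letter names: G, B, D#. These stack in thirds as G–B–D# — a G augmented triad.
The lowest note is G, the root of the chord, so this is root position (figured bass 5/3).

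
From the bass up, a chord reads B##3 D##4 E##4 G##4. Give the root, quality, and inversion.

The distinct note names are B##, D##, E##, G##. Stacked in thirds they read E##–G##–B##–D##, which is a minor seventh chord on E##.
The lowest note is B##, the fifth of the chord, so this is second inversion (figured bass 4/3).

E## minor seventh, second inversion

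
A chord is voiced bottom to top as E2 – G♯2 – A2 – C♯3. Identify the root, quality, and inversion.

A major seventh, second inversion

Reducing to letter names: E, G#, A, C#. These stack in thirds as A–C#–E–G# — an A major seventh chord.
E is the fifth of A major seventh; fifth in the bass means second inversion (figured bass 4/3).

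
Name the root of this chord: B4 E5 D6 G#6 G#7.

E

B, E, D, G# are the tones of an E dominant seventh chord (E–G#–B–D), making E the root.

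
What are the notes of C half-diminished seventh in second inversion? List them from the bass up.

The chord tones are C–Eb–Gb–Bb. With the fifth (Gb) lowest for second inversion: Gb, Bb, C, Eb.

Gb, Bb, C, Eb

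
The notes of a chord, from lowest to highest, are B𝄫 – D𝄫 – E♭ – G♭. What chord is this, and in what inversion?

The pitch classes Bbb, Dbb, Eb, Gb arrange in thirds as Eb–Gb–Bbb–Dbb: an Eb diminished seventh chord.
With the fifth (Bbb) in the bass, the chord is in second inversion (figured bass 4/3).

Eb diminished seventh, second inversion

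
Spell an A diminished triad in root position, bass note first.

Spelling A diminished: A–C–Eb. In root position the root is bass, giving A, C, Eb from the bottom.

A, C, Eb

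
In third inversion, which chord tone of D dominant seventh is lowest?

In third inversion the seventh is lowest. For D dominant seventh (D–F#–A–C) that is C.

C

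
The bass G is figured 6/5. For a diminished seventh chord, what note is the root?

E

The figures 6/5 mean the third of the chord is in the bass. If G is the third of a diminished seventh chord, the root is E (chord tones E–G–Bb–Db).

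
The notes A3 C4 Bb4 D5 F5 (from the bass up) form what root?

A, C, Bb, D, F are the tones of a Bb major ninth chord (Bb–D–F–A–C), making Bb the root.

Bb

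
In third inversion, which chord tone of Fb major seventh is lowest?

Eb

Fb major seventh is Fb–Ab–Cb–Eb. Third inversion places the seventh in the bass: Eb.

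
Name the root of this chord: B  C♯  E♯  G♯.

Reordering B, C#, E#, G# into stacked thirds gives C#–E#–G#–B; the bottom of that stack, C#, is the root.

C#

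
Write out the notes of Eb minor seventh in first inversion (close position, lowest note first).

Gb, Bb, Db, Eb

Eb minor seventh is Eb–Gb–Bb–Db. First inversion puts the third (Gb) in the bass, with the remaining tones above: Gb, Bb, Db, Eb.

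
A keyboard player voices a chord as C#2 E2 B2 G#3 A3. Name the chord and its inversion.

Reducing to letter names: C#, E, B, G#, A. These stack in thirds as A–C#–E–G#–B — an A major ninth chord.
The lowest note is C#, the third of the chord, so this is first inversion.

A major ninth, first inversion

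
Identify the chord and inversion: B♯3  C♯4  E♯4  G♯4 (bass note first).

Reducing to letter names: B#, C#, E#, G#. These stack in thirds as C#–E#–G#–B# — a C# major seventh chord.
With the seventh (B#) in the bass, the chord is in third inversion (figured bass 4/2).

C# major seventh, third inversion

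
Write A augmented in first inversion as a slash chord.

Aaug/C#

First inversion of A augmented has the third (C#) in the bass. As a slash chord: Aaug/C#.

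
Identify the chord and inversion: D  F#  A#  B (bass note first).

The pitch classes D, F#, A#, B arrange in thirds as B–D–F#–A#: a B minor-major seventh chord.
D is the third of B minor-major seventh; third in the bass means first inversion (figured bass 6/5).

B minor-major seventh, first inversion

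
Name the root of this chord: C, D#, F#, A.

D#

The distinct letter names are C, D#, F#, A. Arranged as a stack of thirds they read D#–F#–A–C, so D# is the root (a D# diminished seventh chord).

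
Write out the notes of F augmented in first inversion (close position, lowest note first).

A, C#, F

The chord tones are F–A–C#. With the third (A) lowest for first inversion: A, C#, F.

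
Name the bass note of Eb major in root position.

Eb major is Eb–G–Bb. Root position places the root in the bass: Eb.

Eb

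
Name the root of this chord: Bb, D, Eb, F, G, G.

Bb, D, Eb, F, G are the tones of an Eb major ninth chord (Eb–G–Bb–D–F), making Eb the root.

Eb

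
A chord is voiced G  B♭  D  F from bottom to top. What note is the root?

G

G, Bb, D, F are the tones of a G minor seventh chord (G–Bb–D–F), making G the root.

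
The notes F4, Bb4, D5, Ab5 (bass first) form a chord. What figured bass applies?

The notes F, Bb, D, Ab stack in thirds as Bb–D–F–Ab — a Bb dominant seventh chord. The bass F is the fifth, so this is second inversion: figured 4/3.

4/3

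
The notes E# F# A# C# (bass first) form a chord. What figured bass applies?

The notes E#, F#, A#, C# stack in thirds as F#–A#–C#–E# — an F# major seventh chord. The bass E# is the seventh, so this is third inversion: figured 4/2.

4/2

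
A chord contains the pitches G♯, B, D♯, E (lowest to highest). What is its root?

E

G#, B, D#, E are the tones of an E major seventh chord (E–G#–B–D#), making E the root.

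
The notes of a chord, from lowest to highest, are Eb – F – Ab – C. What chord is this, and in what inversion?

The distinct note names are Eb, F, Ab, C. Stacked in thirds they read F–Ab–C–Eb, which is a minor seventh chord on F.
Eb is the seventh of F minor seventh; seventh in the bass means third inversion (figured bass 4/2).

F minor seventh, third inversion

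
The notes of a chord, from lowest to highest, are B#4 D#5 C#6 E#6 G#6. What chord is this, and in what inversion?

C# major ninth, third inversion

Reducing to letter names: B#, D#, C#, E#, G#. These stack in thirds as C#–E#–G#–B#–D# — a C# major ninth chord.
With the seventh (B#) in the bass, the chord is in third inversion.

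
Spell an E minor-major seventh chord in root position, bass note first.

E, G, B, D#

Spelling E minor-major seventh: E–G–B–D#. In root position the root is bass, giving E, G, B, D# from the bottom.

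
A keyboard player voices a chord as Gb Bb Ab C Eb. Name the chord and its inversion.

Ab dominant ninth, third inversion

The pitch classes Gb, Bb, Ab, C, Eb arrange in thirds as Ab–C–Eb–Gb–Bb: an Ab dominant ninth chord.
With the seventh (Gb) in the bass, the chord is in third inversion.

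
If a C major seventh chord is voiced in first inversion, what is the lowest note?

C major seventh is C–E–G–B. First inversion places the third in the bass: E.

E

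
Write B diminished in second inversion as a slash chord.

Bdim/F

Second inversion of B diminished has the fifth (F) in the bass. As a slash chord: Bdim/F.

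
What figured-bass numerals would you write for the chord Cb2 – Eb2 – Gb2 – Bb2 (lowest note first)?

The notes Cb, Eb, Gb, Bb stack in thirds as Cb–Eb–Gb–Bb — a Cb major seventh chord. The bass Cb is the root, so this is root position: figured 7.

7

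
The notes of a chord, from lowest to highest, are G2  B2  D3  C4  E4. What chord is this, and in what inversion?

The distinct note names are G, B, D, C, E. Stacked in thirds they read C–E–G–B–D, which is a major ninth chord on C.
G is the fifth of C major ninth; fifth in the bass means second inversion.

C major ninth, second inversion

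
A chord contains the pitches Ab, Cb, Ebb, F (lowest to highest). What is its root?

F

The distinct letter names are Ab, Cb, Ebb, F. Arranged as a stack of thirds they read F–Ab–Cb–Ebb, so F is the root (an F diminished seventh chord).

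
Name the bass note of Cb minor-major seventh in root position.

In root position the root is lowest. For Cb minor-major seventh (Cb–Ebb–Gb–Bb) that is Cb.

Cb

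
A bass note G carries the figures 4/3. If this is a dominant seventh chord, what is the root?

The figures 4/3 mean the fifth of the chord is in the bass. If G is the fifth of a dominant seventh chord, the root is C (chord tones C–E–G–Bb).

C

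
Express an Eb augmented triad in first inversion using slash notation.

First inversion of Eb augmented has the third (G) in the bass. As a slash chord: Ebaug/G.

Ebaug/G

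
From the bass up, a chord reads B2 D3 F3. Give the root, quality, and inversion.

The pitch classes B, D, F arrange in thirds as B–D–F: a B diminished triad.
With the root (B) in the bass, the chord is in root position (figured bass 5/3).

B diminished, root position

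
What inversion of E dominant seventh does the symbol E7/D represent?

third inversion

E7/D means E dominant seventh with D in the bass. D is the seventh of E dominant seventh (E–G#–B–D), so this is third inversion.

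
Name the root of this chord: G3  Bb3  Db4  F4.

G, Bb, Db, F are the tones of a G half-diminished seventh chord (G–Bb–Db–F), making G the root.

G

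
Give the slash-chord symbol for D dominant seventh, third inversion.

Third inversion of D dominant seventh has the seventh (C) in the bass. As a slash chord: D7/C.

D7/C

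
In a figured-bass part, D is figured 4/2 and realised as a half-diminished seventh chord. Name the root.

The figures 4/2 mean the seventh of the chord is in the bass. If D is the seventh of a half-diminished seventh chord, the root is E (chord tones E–G–Bb–D).

E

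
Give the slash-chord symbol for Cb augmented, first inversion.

Cbaug/Eb

First inversion of Cb augmented has the third (Eb) in the bass. As a slash chord: Cbaug/Eb.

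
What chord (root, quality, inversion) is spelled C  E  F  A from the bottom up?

The distinct note names are C, E, F, A. Stacked in thirds they read F–A–C–E, which is a major seventh chord on F.
With the fifth (C) in the bass, the chord is in second inversion (figured bass 4/3).

F major seventh, second inversion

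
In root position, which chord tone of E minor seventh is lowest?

In root position the root is lowest. For E minor seventh (E–G–B–D) that is E.

E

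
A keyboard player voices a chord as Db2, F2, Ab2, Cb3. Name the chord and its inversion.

The pitch classes Db, F, Ab, Cb arrange in thirds as Db–F–Ab–Cb: a Db dominant seventh chord.
The lowest note is Db, the root of the chord, so this is root position (figured bass 7).

Db dominant seventh, root position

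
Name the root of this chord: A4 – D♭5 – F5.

A, Db, F are the tones of a Db augmented triad (Db–F–A), making Db the root.

Db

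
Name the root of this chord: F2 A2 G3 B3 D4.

G

F, A, G, B, D are the tones of a G dominant ninth chord (G–B–D–F–A), making G the root.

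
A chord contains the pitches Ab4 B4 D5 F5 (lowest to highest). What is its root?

B

The distinct letter names are Ab, B, D, F. Arranged as a stack of thirds they read B–D–F–Ab, so B is the root (a B diminished seventh chord).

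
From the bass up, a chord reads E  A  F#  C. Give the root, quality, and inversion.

The pitch classes E, A, F#, C arrange in thirds as F#–A–C–E: an F# half-diminished seventh chord.
With the seventh (E) in the bass, the chord is in third inversion (figured bass 4/2).

F# half-diminished seventh, third inversion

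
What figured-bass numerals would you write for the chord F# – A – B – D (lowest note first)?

4/3

The notes F#, A, B, D stack in thirds as B–D–F#–A — a B minor seventh chord. The bass F# is the fifth, so this is second inversion: figured 4/3.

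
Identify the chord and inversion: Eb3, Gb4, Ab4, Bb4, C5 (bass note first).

Ab dominant ninth, second inversion

Reducing to letter names: Eb, Gb, Ab, Bb, C. These stack in thirds as Ab–C–Eb–Gb–Bb — an Ab dominant ninth chord.
With the fifth (Eb) in the bass, the chord is in second inversion.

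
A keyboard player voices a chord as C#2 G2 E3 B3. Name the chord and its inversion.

C# half-diminished seventh, root position

Reducing to letter names: C#, G, E, B. These stack in thirds as C#–E–G–B — a C# half-diminished seventh chord.
The lowest note is C#, the root of the chord, so this is root position (figured bass 7).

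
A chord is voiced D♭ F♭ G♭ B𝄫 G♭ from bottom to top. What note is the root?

Reordering Db, Fb, Gb, Bbb into stacked thirds gives Gb–Bbb–Db–Fb; the bottom of that stack, Gb, is the root.

Gb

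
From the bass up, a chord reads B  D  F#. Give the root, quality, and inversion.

The distinct note names are B, D, F#. Stacked in thirds they read B–D–F#, which is a minor triad on B.
B is the root of B minor; root in the bass means root position (figured bass 5/3).

B minor, root position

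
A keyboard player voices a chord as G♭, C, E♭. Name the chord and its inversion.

The pitch classes Gb, C, Eb arrange in thirds as C–Eb–Gb: a C diminished triad.
Gb is the fifth of C diminished; fifth in the bass means second inversion (figured bass 6/4).

C diminished, second inversion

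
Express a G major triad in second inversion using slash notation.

Gmaj/D

Second inversion of G major has the fifth (D) in the bass. As a slash chord: Gmaj/D.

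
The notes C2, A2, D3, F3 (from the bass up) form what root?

The distinct letter names are C, A, D, F. Arranged as a stack of thirds they read D–F–A–C, so D is the root (a D minor seventh chord).

D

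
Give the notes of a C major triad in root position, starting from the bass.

C, E, G

C major is C–E–G. Root position puts the root (C) in the bass, with the remaining tones above: C, E, G.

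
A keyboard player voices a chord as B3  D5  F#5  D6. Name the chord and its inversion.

B minor, root position

The pitch classes B, D, F# arrange in thirds as B–D–F#: a B minor triad.
The lowest note is B, the root of the chord, so this is root position (figured bass 5/3).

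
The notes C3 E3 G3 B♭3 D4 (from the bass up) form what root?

Reordering C, E, G, Bb, D into stacked thirds gives C–E–G–Bb–D; the bottom of that stack, C, is the root.

C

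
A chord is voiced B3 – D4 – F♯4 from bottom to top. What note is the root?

B

B, D, F# are the tones of a B minor triad (B–D–F#), making B the root.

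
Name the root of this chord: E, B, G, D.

Reordering E, B, G, D into stacked thirds gives E–G–B–D; the bottom of that stack, E, is the root.

E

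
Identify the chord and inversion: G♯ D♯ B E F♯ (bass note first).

The pitch classes G#, D#, B, E, F# arrange in thirds as E–G#–B–D#–F#: an E major ninth chord.
G# is the third of E major ninth; third in the bass means first inversion.

E major ninth, first inversion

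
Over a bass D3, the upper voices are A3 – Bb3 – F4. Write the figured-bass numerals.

6/5

The notes D, A, Bb, F stack in thirds as Bb–D–F–A — a Bb major seventh chord. The bass D is the third, so this is first inversion: figured 6/5.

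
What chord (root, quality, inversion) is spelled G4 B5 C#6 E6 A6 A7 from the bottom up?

A dominant ninth, third inversion

Reducing to letter names: G, B, C#, E, A. These stack in thirds as A–C#–E–G–B — an A dominant ninth chord.
The lowest note is G, the seventh of the chord, so this is third inversion.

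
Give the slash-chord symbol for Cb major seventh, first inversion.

Cbmaj7/Eb

First inversion of Cb major seventh has the third (Eb) in the bass. As a slash chord: Cbmaj7/Eb.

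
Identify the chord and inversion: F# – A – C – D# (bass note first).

D# diminished seventh, first inversion

The pitch classes F#, A, C, D# arrange in thirds as D#–F#–A–C: a D# diminished seventh chord.
With the third (F#) in the bass, the chord is in first inversion (figured bass 6/5).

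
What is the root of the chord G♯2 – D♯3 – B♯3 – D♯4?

G#, D#, B# are the tones of a G# major triad (G#–B#–D#), making G# the root.

G#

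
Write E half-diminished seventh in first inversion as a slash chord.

First inversion of E half-diminished seventh has the third (G) in the bass. As a slash chord: Eø7/G.

Eø7/G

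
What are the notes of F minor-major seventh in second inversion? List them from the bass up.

C, E, F, Ab

F minor-major seventh is F–Ab–C–E. Second inversion puts the fifth (C) in the bass, with the remaining tones above: C, E, F, Ab.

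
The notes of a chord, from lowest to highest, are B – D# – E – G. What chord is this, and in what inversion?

E minor-major seventh, second inversion

The distinct note names are B, D#, E, G. Stacked in thirds they read E–G–B–D#, which is a minor-major seventh chord on E.
The lowest note is B, the fifth of the chord, so this is second inversion (figured bass 4/3).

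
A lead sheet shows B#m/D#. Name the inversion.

first inversion

B#m/D# means B# minor with D# in the bass. D# is the third of B# minor (B#–D#–F##), so this is first inversion.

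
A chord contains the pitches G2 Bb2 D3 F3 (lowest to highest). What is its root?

G

G, Bb, D, F are the tones of a G minor seventh chord (G–Bb–D–F), making G the root.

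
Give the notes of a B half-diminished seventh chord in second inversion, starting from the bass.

Spelling B half-diminished seventh: B–D–F–A. In second inversion the fifth is bass, giving F, A, B, D from the bottom.

F, A, B, D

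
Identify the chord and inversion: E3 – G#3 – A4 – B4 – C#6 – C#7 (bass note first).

A major ninth, second inversion

Reducing to letter names: E, G#, A, B, C#. These stack in thirds as A–C#–E–G#–B — an A major ninth chord.
The lowest note is E, the fifth of the chord, so this is second inversion.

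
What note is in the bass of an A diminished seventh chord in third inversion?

The seventh of A diminished seventh (A–C–Eb–Gb) is Gb; that is the bass in third inversion.

Gb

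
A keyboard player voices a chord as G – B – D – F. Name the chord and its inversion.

G dominant seventh, root position

The distinct note names are G, B, D, F. Stacked in thirds they read G–B–D–F, which is a dominant seventh chord on G.
With the root (G) in the bass, the chord is in root position (figured bass 7).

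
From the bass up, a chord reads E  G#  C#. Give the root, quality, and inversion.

C# minor, first inversion

The distinct note names are E, G#, C#. Stacked in thirds they read C#–E–G#, which is a minor triad on C#.
With the third (E) in the bass, the chord is in first inversion (figured bass 6).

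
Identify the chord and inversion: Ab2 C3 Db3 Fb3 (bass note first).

Db minor-major seventh, second inversion

The pitch classes Ab, C, Db, Fb arrange in thirds as Db–Fb–Ab–C: a Db minor-major seventh chord.
With the fifth (Ab) in the bass, the chord is in second inversion (figured bass 4/3).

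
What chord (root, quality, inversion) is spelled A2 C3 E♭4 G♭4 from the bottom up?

A diminished seventh, root position

The pitch classes A, C, Eb, Gb arrange in thirds as A–C–Eb–Gb: an A diminished seventh chord.
A is the root of A diminished seventh; root in the bass means root position (figured bass 7).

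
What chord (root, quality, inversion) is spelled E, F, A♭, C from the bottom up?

F minor-major seventh, third inversion

Reducing to letter names: E, F, Ab, C. These stack in thirds as F–Ab–C–E — an F minor-major seventh chord.
With the seventh (E) in the bass, the chord is in third inversion (figured bass 4/2).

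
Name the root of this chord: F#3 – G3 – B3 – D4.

G

The distinct letter names are F#, G, B, D. Arranged as a stack of thirds they read G–B–D–F#, so G is the root (a G major seventh chord).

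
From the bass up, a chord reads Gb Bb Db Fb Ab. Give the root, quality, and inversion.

Reducing to letter names: Gb, Bb, Db, Fb, Ab. These stack in thirds as Gb–Bb–Db–Fb–Ab — a Gb dominant ninth chord.
Gb is the root of Gb dominant ninth; root in the bass means root position.

Gb dominant ninth, root position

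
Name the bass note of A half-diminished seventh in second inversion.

Eb

In second inversion the fifth is lowest. For A half-diminished seventh (A–C–Eb–G) that is Eb.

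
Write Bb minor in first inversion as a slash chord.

First inversion of Bb minor has the third (Db) in the bass. As a slash chord: Bbm/Db.

Bbm/Db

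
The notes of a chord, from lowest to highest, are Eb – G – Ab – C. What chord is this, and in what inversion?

The pitch classes Eb, G, Ab, C arrange in thirds as Ab–C–Eb–G: an Ab major seventh chord.
With the fifth (Eb) in the bass, the chord is in second inversion (figured bass 4/3).

Ab major seventh, second inversion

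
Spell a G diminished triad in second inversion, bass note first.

G diminished is G–Bb–Db. Second inversion puts the fifth (Db) in the bass, with the remaining tones above: Db, G, Bb.

Db, G, Bb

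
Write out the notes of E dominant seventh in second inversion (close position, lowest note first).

B, D, E, G#

E dominant seventh is E–G#–B–D. Second inversion puts the fifth (B) in the bass, with the remaining tones above: B, D, E, G#.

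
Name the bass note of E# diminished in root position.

In root position the root is lowest. For E# diminished (E#–G#–B) that is E#.

E#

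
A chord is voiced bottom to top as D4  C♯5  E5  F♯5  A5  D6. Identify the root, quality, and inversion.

The pitch classes D, C#, E, F#, A arrange in thirds as D–F#–A–C#–E: a D major ninth chord.
The lowest note is D, the root of the chord, so this is root position.

D major ninth, root position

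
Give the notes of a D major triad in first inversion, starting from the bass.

Spelling D major: D–F#–A. In first inversion the third is bass, giving F#, A, D from the bottom.

F#, A, D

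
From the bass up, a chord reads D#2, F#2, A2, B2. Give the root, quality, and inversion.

The pitch classes D#, F#, A, B arrange in thirds as B–D#–F#–A: a B dominant seventh chord.
The lowest note is D#, the third of the chord, so this is first inversion (figured bass 6/5).

B dominant seventh, first inversion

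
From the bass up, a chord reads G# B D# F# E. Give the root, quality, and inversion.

The pitch classes G#, B, D#, F#, E arrange in thirds as E–G#–B–D#–F#: an E major ninth chord.
With the third (G#) in the bass, the chord is in first inversion.

E major ninth, first inversion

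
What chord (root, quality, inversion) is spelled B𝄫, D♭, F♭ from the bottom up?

Bbb major, root position

Reducing to letter names: Bbb, Db, Fb. These stack in thirds as Bbb–Db–Fb — a Bbb major triad.
With the root (Bbb) in the bass, the chord is in root position (figured bass 5/3).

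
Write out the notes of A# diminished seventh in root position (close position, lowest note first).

A#, C#, E, G

Spelling A# diminished seventh: A#–C#–E–G. In root position the root is bass, giving A#, C#, E, G from the bottom.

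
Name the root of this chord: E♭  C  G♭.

Reordering Eb, C, Gb into stacked thirds gives C–Eb–Gb; the bottom of that stack, C, is the root.

C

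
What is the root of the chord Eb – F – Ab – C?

F

The distinct letter names are Eb, F, Ab, C. Arranged as a stack of thirds they read F–Ab–C–Eb, so F is the root (an F minor seventh chord).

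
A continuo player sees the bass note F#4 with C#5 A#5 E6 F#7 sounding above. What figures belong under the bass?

The notes F#, C#, A#, E stack in thirds as F#–A#–C#–E — an F# dominant seventh chord. The bass F# is the root, so this is root position: figured 7.

7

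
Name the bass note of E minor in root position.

E

The root of E minor (E–G–B) is E; that is the bass in root position.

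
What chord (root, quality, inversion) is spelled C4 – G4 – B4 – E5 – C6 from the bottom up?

C major seventh, root position

The distinct note names are C, G, B, E. Stacked in thirds they read C–E–G–B, which is a major seventh chord on C.
The lowest note is C, the root of the chord, so this is root position (figured bass 7).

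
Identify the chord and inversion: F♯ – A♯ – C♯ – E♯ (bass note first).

F# major seventh, root position

Reducing to letter names: F#, A#, C#, E#. These stack in thirds as F#–A#–C#–E# — an F# major seventh chord.
The lowest note is F#, the root of the chord, so this is root position (figured bass 7).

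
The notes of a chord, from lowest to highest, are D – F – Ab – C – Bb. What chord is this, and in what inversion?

Bb dominant ninth, first inversion

The distinct note names are D, F, Ab, C, Bb. Stacked in thirds they read Bb–D–F–Ab–C, which is a dominant ninth chord on Bb.
With the third (D) in the bass, the chord is in first inversion.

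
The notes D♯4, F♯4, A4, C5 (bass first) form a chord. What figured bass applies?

The notes D#, F#, A, C stack in thirds as D#–F#–A–C — a D# diminished seventh chord. The bass D# is the root, so this is root position: figured 7.

7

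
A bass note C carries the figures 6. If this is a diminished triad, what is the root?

A

The figures 6 mean the third of the chord is in the bass. If C is the third of a diminished triad, the root is A (chord tones A–C–Eb).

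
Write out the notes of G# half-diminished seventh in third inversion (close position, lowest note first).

F#, G#, B, D

G# half-diminished seventh is G#–B–D–F#. Third inversion puts the seventh (F#) in the bass, with the remaining tones above: F#, G#, B, D.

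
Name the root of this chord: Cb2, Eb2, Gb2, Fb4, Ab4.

Fb

Reordering Cb, Eb, Gb, Fb, Ab into stacked thirds gives Fb–Ab–Cb–Eb–Gb; the bottom of that stack, Fb, is the root.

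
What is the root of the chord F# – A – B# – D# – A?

B#

The distinct letter names are F#, A, B#, D#. Arranged as a stack of thirds they read B#–D#–F#–A, so B# is the root (a B# diminished seventh chord).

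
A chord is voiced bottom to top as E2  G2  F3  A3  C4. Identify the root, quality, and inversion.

The pitch classes E, G, F, A, C arrange in thirds as F–A–C–E–G: an F major ninth chord.
E is the seventh of F major ninth; seventh in the bass means third inversion.

F major ninth, third inversion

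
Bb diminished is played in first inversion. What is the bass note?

In first inversion the third is lowest. For Bb diminished (Bb–Db–Fb) that is Db.

Db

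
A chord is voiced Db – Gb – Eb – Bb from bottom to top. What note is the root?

Eb

Reordering Db, Gb, Eb, Bb into stacked thirds gives Eb–Gb–Bb–Db; the bottom of that stack, Eb, is the root.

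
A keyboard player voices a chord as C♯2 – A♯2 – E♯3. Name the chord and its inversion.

A# minor, first inversion

The pitch classes C#, A#, E# arrange in thirds as A#–C#–E#: an A# minor triad.
C# is the third of A# minor; third in the bass means first inversion (figured bass 6).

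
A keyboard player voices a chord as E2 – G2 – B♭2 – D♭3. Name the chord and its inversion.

E diminished seventh, root position

The pitch classes E, G, Bb, Db arrange in thirds as E–G–Bb–Db: an E diminished seventh chord.
With the root (E) in the bass, the chord is in root position (figured bass 7).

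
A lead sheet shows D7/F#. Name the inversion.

D7/F# means D dominant seventh with F# in the bass. F# is the third of D dominant seventh (D–F#–A–C), so this is first inversion.

first inversion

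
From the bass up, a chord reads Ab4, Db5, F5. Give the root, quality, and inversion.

Db major, second inversion

The pitch classes Ab, Db, F arrange in thirds as Db–F–Ab: a Db major triad.
The lowest note is Ab, the fifth of the chord, so this is second inversion (figured bass 6/4).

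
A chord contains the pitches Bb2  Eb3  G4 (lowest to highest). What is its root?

Bb, Eb, G are the tones of an Eb major triad (Eb–G–Bb), making Eb the root.

Eb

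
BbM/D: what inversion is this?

first inversion

BbM/D means Bb major with D in the bass. D is the third of Bb major (Bb–D–F), so this is first inversion.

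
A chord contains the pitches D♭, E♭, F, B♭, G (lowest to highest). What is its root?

Eb

The distinct letter names are Db, Eb, F, Bb, G. Arranged as a stack of thirds they read Eb–G–Bb–Db–F, so Eb is the root (an Eb dominant ninth chord).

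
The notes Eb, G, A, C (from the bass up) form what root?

A

The distinct letter names are Eb, G, A, C. Arranged as a stack of thirds they read A–C–Eb–G, so A is the root (an A half-diminished seventh chord).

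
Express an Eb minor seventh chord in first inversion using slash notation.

Ebm7/Gb

First inversion of Eb minor seventh has the third (Gb) in the bass. As a slash chord: Ebm7/Gb.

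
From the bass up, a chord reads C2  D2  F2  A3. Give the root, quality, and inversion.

D minor seventh, third inversion

The distinct note names are C, D, F, A. Stacked in thirds they read D–F–A–C, which is a minor seventh chord on D.
C is the seventh of D minor seventh; seventh in the bass means third inversion (figured bass 4/2).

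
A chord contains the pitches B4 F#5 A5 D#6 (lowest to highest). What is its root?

Reordering B, F#, A, D# into stacked thirds gives B–D#–F#–A; the bottom of that stack, B, is the root.

B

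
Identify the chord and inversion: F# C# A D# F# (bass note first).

The pitch classes F#, C#, A, D# arrange in thirds as D#–F#–A–C#: a D# half-diminished seventh chord.
F# is the third of D# half-diminished seventh; third in the bass means first inversion (figured bass 6/5).

D# half-diminished seventh, first inversion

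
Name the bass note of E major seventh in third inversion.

D#

The seventh of E major seventh (E–G#–B–D#) is D#; that is the bass in third inversion.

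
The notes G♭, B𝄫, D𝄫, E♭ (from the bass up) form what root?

Reordering Gb, Bbb, Dbb, Eb into stacked thirds gives Eb–Gb–Bbb–Dbb; the bottom of that stack, Eb, is the root.

Eb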